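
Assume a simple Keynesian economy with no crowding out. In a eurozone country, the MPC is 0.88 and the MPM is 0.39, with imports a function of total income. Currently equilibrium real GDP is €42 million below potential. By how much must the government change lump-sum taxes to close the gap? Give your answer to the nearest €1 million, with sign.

Spending multiplier = 1/(1 − c + m) = 1/(1 − 0.88 + 0.39) = 1/0.51 ≈ 1.961.
Tax multiplier = −c·k = −0.88/0.51 ≈ −1.725. Need ΔY = +€42 million, so ΔT = ΔY/(−c·k) = −(+€42 million) × 0.51 / 0.88 ≈ −€24 million.
The government should cut lump-sum taxes by €24 million.

−€24 million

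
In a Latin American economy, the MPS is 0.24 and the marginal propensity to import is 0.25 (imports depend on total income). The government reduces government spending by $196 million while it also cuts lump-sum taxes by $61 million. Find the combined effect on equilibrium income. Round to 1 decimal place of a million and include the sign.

MPC = 1 − MPS = 1 − 0.24 = 0.76.
Expenditure multiplier = 1/(1 − c + m) = 1/(1 − 0.76 + 0.25) = 1/0.49 ≈ 2.041.
ΔG contributes k·ΔG = (−$196 million) / 0.49 = −$400 million.
ΔT of −$61 million changes first-round spending by −c·ΔT = +$46.36 million, contributing k·(−c·ΔT) = (+$46.36 million) / 0.49 ≈ +$94.6 million.
Net ΔY = k(ΔG − c·ΔT) = (−$149.64 million) / 0.49 ≈ −$305.4 million.

−$305.4 million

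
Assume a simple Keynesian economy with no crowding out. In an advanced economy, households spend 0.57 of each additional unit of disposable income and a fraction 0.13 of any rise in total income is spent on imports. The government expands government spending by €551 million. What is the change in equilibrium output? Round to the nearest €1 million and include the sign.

Spending multiplier = 1/(1 − c + m) = 1/(1 − 0.57 + 0.13) = 1/0.56 ≈ 1.786.
ΔY = k × ΔG = (+€551 million) / 0.56 ≈ +€984 million.

+€984 million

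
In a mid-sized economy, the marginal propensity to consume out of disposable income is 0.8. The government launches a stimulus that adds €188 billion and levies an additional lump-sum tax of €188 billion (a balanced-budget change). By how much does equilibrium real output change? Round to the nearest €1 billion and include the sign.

+€188 billion

Expenditure multiplier = 1/(1 − MPC) = 1/(1 − 0.8) = 1/0.2 = 5.
ΔG contributes k·ΔG = (+€188 billion) / 0.2 = +€940 billion.
ΔT of +€188 billion changes first-round spending by −c·ΔT = −€150.4 billion, contributing k·(−c·ΔT) = (−€150.4 billion) / 0.2 = −€752 billion.
With ΔG = ΔT and no other leakages, the balanced-budget multiplier is 1, so ΔY = ΔG = +€188 billion.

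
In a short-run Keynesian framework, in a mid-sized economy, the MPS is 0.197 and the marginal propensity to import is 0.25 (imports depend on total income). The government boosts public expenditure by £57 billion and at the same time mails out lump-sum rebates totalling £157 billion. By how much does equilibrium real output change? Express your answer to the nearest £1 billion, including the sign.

MPC = 1 − MPS = 1 − 0.197 = 0.803.
Expenditure multiplier = 1/(1 − c + m) = 1/(1 − 0.803 + 0.25) = 1/0.447 ≈ 2.237.
ΔG contributes k·ΔG = (+£57 billion) / 0.447 ≈ +£127.5 billion.
ΔT of −£157 billion changes first-round spending by −c·ΔT = +£126.071 billion, contributing k·(−c·ΔT) = (+£126.071 billion) / 0.447 ≈ +£282 billion.
Net ΔY = k(ΔG − c·ΔT) = (+£183.071 billion) / 0.447 ≈ +£410 billion.

+£410 billion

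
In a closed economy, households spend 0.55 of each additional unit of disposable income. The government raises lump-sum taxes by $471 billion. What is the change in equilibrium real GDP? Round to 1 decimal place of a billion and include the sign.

A lump-sum tax change of +$471 billion shifts disposable income by −$471 billion; first-round consumption changes by −c × ΔT = −0.55 × (+$471 billion) = −$259.05 billion.
Expenditure multiplier = 1/(1 − MPC) = 1/(1 − 0.55) = 1/0.45 ≈ 2.222.
The tax multiplier is −c × k ≈ −1.222, so ΔY = k × (−c·ΔT) = (−$259.05 billion) / 0.45 ≈ −$575.7 billion.

−$575.7 billion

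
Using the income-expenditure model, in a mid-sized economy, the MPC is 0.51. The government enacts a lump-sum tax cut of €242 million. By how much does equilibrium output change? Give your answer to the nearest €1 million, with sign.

A lump-sum tax change of −€242 million shifts disposable income by +€242 million; first-round consumption changes by −c × ΔT = −0.51 × (−€242 million) = +€123.42 million.
Expenditure multiplier = 1/(1 − MPC) = 1/(1 − 0.51) = 1/0.49 ≈ 2.041.
The tax multiplier is −c × k ≈ −1.041, so ΔY = k × (−c·ΔT) = (+€123.42 million) / 0.49 ≈ +€252 million.

+€252 million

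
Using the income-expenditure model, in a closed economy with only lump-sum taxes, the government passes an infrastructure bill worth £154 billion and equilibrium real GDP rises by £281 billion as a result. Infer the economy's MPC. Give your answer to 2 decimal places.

Implied spending multiplier k = ΔY/ΔG = 281/154 ≈ 1.8247.
Since k = 1/(1 − MPC), MPC = 1 − 1/k = 1 − ΔG/ΔY = 1 − 154/281 ≈ 0.45.

0.45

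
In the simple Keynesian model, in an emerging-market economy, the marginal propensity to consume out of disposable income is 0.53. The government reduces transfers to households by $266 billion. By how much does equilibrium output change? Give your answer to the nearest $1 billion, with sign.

The transfer change shifts disposable income by −$266 billion, so first-round consumption changes by c·ΔTR = 0.53 × (−$266 billion) = −$140.98 billion.
Expenditure multiplier = 1/(1 − MPC) = 1/(1 − 0.53) = 1/0.47 ≈ 2.128.
The transfer multiplier is c × k ≈ 1.128, so ΔY = k × (c·ΔTR) = (−$140.98 billion) / 0.47 ≈ −$300 billion.

−$300 billion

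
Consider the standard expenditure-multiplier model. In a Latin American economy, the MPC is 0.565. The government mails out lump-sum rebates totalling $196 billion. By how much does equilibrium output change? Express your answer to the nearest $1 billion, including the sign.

+$255 billion

A lump-sum tax change of −$196 billion shifts disposable income by +$196 billion; first-round consumption changes by −c × ΔT = −0.565 × (−$196 billion) = +$110.74 billion.
Expenditure multiplier = 1/(1 − MPC) = 1/(1 − 0.565) = 1/0.435 ≈ 2.299.
The tax multiplier is −c × k ≈ −1.299, so ΔY = k × (−c·ΔT) = (+$110.74 billion) / 0.435 ≈ +$255 billion.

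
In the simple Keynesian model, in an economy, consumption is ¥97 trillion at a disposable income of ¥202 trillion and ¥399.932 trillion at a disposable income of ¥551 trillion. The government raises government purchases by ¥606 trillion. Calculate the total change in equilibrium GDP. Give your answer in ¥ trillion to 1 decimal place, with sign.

+¥4,590.9 trillion

MPC = ΔC/ΔYd = (399.932 − 97)/(551 − 202) = 302.932/349 = 0.868.
Spending multiplier = 1/(1 − MPC) = 1/(1 − 0.868) = 1/0.132 ≈ 7.576.
ΔY = k × ΔG = (+¥606 trillion) / 0.132 ≈ +¥4,590.9 trillion.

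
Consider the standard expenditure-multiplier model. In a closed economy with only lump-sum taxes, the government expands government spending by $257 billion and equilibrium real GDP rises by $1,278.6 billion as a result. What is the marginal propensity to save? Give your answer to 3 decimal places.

0.201

Implied spending multiplier k = ΔY/ΔG = 1,278.6/257 ≈ 4.9751.
Since k = 1/(1 − MPC), MPC = 1 − 1/k = 1 − ΔG/ΔY = 1 − 257/1,278.6 ≈ 0.799.
MPS = 1 − MPC = 0.201.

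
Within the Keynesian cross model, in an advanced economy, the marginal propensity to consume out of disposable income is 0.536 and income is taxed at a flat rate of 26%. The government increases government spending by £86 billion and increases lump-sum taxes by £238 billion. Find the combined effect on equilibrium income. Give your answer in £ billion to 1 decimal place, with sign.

Expenditure multiplier = 1/(1 − c(1−t)) = 1/(1 − 0.536×0.74) = 1/0.60336 ≈ 1.657.
ΔG contributes k·ΔG = (+£86 billion) / 0.60336 ≈ +£142.5 billion.
ΔT of +£238 billion changes first-round spending by −c·ΔT = −£127.568 billion, contributing k·(−c·ΔT) = (−£127.568 billion) / 0.60336 ≈ −£211.4 billion.
Net ΔY = k(ΔG − c·ΔT) = (−£41.568 billion) / 0.60336 ≈ −£68.9 billion.

−£68.9 billion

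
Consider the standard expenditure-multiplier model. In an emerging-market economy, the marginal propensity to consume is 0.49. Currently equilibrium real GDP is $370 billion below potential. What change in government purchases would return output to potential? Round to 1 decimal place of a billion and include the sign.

Spending multiplier = 1/(1 − MPC) = 1/(1 − 0.49) = 1/0.51 ≈ 1.961.
Need ΔY = +$370 billion, so ΔG = ΔY/k = (+$370 billion) × 0.51 = +$188.7 billion.
The government should increase government purchases by $188.7 billion.

+$188.7 billion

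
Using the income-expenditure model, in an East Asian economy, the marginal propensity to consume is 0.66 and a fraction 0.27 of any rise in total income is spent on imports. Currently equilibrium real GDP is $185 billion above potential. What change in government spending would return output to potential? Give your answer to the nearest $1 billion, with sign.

−$113 billion

Spending multiplier = 1/(1 − c + m) = 1/(1 − 0.66 + 0.27) = 1/0.61 ≈ 1.639.
Need ΔY = −$185 billion, so ΔG = ΔY/k = (−$185 billion) × 0.61 ≈ −$113 billion.
The government should cut government spending by $113 billion.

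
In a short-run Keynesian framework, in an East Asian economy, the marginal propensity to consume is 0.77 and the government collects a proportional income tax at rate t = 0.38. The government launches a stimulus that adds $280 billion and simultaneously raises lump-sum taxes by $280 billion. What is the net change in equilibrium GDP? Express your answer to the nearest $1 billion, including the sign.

Expenditure multiplier = 1/(1 − c(1−t)) = 1/(1 − 0.77×0.62) = 1/0.5226 ≈ 1.914.
ΔG contributes k·ΔG = (+$280 billion) / 0.5226 ≈ +$535.8 billion.
ΔT of +$280 billion changes first-round spending by −c·ΔT = −$215.6 billion, contributing k·(−c·ΔT) = (−$215.6 billion) / 0.5226 ≈ −$412.6 billion.
Net ΔY = k(ΔG − c·ΔT) = (+$64.4 billion) / 0.5226 ≈ +$123 billion.

+$123 billion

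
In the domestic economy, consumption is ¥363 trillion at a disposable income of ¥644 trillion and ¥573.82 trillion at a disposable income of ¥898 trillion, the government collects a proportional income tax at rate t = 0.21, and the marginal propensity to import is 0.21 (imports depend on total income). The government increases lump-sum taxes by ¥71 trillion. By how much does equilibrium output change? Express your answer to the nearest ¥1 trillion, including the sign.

MPC = ΔC/ΔYd = (573.82 − 363)/(898 − 644) = 210.82/254 = 0.83.
A lump-sum tax change of +¥71 trillion shifts disposable income by −¥71 trillion; first-round consumption changes by −c × ΔT = −0.83 × (+¥71 trillion) = −¥58.93 trillion.
Expenditure multiplier = 1/(1 − c(1−t) + m) = 1/(1 − 0.83×0.79 + 0.21) = 1/0.5543 ≈ 1.804.
The tax multiplier is −c × k ≈ −1.497, so ΔY = k × (−c·ΔT) = (−¥58.93 trillion) / 0.5543 ≈ −¥106 trillion.

−¥106 trillion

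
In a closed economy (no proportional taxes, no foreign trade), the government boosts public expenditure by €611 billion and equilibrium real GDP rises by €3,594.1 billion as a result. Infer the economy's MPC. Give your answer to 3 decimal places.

Implied spending multiplier k = ΔY/ΔG = 3,594.1/611 ≈ 5.8823.
Since k = 1/(1 − MPC), MPC = 1 − 1/k = 1 − ΔG/ΔY = 1 − 611/3,594.1 ≈ 0.830.

0.830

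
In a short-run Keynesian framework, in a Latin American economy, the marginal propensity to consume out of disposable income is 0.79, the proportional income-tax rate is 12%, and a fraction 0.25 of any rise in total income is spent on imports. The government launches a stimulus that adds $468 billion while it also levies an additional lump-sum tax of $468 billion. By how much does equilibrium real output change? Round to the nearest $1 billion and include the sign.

Expenditure multiplier = 1/(1 − c(1−t) + m) = 1/(1 − 0.79×0.88 + 0.25) = 1/0.5548 ≈ 1.802.
ΔG contributes k·ΔG = (+$468 billion) / 0.5548 ≈ +$843.5 billion.
ΔT of +$468 billion changes first-round spending by −c·ΔT = −$369.72 billion, contributing k·(−c·ΔT) = (−$369.72 billion) / 0.5548 ≈ −$666.4 billion.
Net ΔY = k(ΔG − c·ΔT) = (+$98.28 billion) / 0.5548 ≈ +$177 billion.

+$177 billion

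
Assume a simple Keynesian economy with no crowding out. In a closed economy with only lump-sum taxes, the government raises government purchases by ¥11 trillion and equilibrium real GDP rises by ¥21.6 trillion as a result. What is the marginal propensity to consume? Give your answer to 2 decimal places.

Implied spending multiplier k = ΔY/ΔG = 21.6/11 ≈ 1.9636.
Since k = 1/(1 − MPC), MPC = 1 − 1/k = 1 − ΔG/ΔY = 1 − 11/21.6 ≈ 0.49.

0.49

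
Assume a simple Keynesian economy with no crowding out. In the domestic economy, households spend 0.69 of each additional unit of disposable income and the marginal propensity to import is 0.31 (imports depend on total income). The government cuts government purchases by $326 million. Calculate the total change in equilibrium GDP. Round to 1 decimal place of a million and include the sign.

−$525.8 million

Spending multiplier = 1/(1 − c + m) = 1/(1 − 0.69 + 0.31) = 1/0.62 ≈ 1.613.
ΔY = k × ΔG = (−$326 million) / 0.62 ≈ −$525.8 million.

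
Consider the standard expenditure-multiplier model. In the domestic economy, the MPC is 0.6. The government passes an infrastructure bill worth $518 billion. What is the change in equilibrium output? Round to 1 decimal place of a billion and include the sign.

+$1,295.0 billion

Spending multiplier = 1/(1 − MPC) = 1/(1 − 0.6) = 1/0.4 = 2.5.
ΔY = k × ΔG = (+$518 billion) / 0.4 = +$1,295 billion.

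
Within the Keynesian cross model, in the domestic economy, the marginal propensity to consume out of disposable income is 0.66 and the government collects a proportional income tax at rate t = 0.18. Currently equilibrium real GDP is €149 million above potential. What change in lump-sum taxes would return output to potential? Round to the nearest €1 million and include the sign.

Spending multiplier = 1/(1 − c(1−t)) = 1/(1 − 0.66×0.82) = 1/0.4588 ≈ 2.18.
Tax multiplier = −c·k = −0.66/0.4588 ≈ −1.439. Need ΔY = −€149 million, so ΔT = ΔY/(−c·k) = −(−€149 million) × 0.4588 / 0.66 ≈ +€104 million.
The government should raise lump-sum taxes by €104 million.

+€104 million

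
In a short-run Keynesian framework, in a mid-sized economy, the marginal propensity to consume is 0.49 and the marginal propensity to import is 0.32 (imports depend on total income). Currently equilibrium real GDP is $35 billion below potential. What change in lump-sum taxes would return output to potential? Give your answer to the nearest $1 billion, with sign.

−$59 billion

Spending multiplier = 1/(1 − c + m) = 1/(1 − 0.49 + 0.32) = 1/0.83 ≈ 1.205.
Tax multiplier = −c·k = −0.49/0.83 ≈ −0.59. Need ΔY = +$35 billion, so ΔT = ΔY/(−c·k) = −(+$35 billion) × 0.83 / 0.49 ≈ −$59 billion.
The government should cut lump-sum taxes by $59 billion.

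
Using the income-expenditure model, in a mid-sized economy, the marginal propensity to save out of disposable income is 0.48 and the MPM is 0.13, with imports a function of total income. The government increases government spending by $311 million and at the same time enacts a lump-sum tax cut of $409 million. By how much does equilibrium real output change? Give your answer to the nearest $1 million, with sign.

+$858 million

MPC = 1 − MPS = 1 − 0.48 = 0.52.
Expenditure multiplier = 1/(1 − c + m) = 1/(1 − 0.52 + 0.13) = 1/0.61 ≈ 1.639.
ΔG contributes k·ΔG = (+$311 million) / 0.61 ≈ +$509.8 million.
ΔT of −$409 million changes first-round spending by −c·ΔT = +$212.68 million, contributing k·(−c·ΔT) = (+$212.68 million) / 0.61 ≈ +$348.7 million.
Net ΔY = k(ΔG − c·ΔT) = (+$523.68 million) / 0.61 ≈ +$858 million.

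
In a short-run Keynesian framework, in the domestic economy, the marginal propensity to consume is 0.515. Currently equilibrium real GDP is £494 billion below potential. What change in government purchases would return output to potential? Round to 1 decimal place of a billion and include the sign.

Spending multiplier = 1/(1 − MPC) = 1/(1 − 0.515) = 1/0.485 ≈ 2.062.
Need ΔY = +£494 billion, so ΔG = ΔY/k = (+£494 billion) × 0.485 ≈ +£239.6 billion.
The government should increase government purchases by £239.6 billion.

+£239.6 billion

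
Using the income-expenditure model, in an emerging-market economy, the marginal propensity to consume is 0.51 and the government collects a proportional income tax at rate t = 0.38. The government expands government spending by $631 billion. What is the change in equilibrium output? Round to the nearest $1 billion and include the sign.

+$923 billion

Expenditure multiplier = 1/(1 − c(1−t)) = 1/(1 − 0.51×0.62) = 1/0.6838 ≈ 1.462.
ΔY = k × ΔG = (+$631 billion) / 0.6838 ≈ +$923 billion.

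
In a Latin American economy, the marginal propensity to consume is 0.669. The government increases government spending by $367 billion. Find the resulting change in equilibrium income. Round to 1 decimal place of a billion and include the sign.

+$1,108.8 billion

Spending multiplier = 1/(1 − MPC) = 1/(1 − 0.669) = 1/0.331 ≈ 3.021.
ΔY = k × ΔG = (+$367 billion) / 0.331 ≈ +$1,108.8 billion.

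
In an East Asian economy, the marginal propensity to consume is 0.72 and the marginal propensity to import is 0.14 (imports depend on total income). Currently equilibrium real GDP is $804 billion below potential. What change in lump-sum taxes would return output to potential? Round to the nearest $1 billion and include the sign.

Spending multiplier = 1/(1 − c + m) = 1/(1 − 0.72 + 0.14) = 1/0.42 ≈ 2.381.
Tax multiplier = −c·k = −0.72/0.42 ≈ −1.714. Need ΔY = +$804 billion, so ΔT = ΔY/(−c·k) = −(+$804 billion) × 0.42 / 0.72 = −$469 billion.
The government should cut lump-sum taxes by $469 billion.

−$469 billion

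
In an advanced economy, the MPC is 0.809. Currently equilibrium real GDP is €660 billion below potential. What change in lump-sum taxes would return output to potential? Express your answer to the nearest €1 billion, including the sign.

−€156 billion

Spending multiplier = 1/(1 − MPC) = 1/(1 − 0.809) = 1/0.191 ≈ 5.236.
Tax multiplier = −c·k = −0.809/0.191 ≈ −4.236. Need ΔY = +€660 billion, so ΔT = ΔY/(−c·k) = −(+€660 billion) × 0.191 / 0.809 ≈ −€156 billion.
The government should cut lump-sum taxes by €156 billion.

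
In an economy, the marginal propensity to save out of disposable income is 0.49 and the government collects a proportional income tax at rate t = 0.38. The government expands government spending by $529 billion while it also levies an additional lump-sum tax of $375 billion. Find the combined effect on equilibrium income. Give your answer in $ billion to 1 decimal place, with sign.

MPC = 1 − MPS = 1 − 0.49 = 0.51.
Expenditure multiplier = 1/(1 − c(1−t)) = 1/(1 − 0.51×0.62) = 1/0.6838 ≈ 1.462.
ΔG contributes k·ΔG = (+$529 billion) / 0.6838 ≈ +$773.6 billion.
ΔT of +$375 billion changes first-round spending by −c·ΔT = −$191.25 billion, contributing k·(−c·ΔT) = (−$191.25 billion) / 0.6838 ≈ −$279.7 billion.
Net ΔY = k(ΔG − c·ΔT) = (+$337.75 billion) / 0.6838 ≈ +$493.9 billion.

+$493.9 billion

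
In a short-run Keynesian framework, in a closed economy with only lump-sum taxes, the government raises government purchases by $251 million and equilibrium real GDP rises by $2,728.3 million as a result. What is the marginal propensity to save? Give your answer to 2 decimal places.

0.09

Implied spending multiplier k = ΔY/ΔG = 2,728.3/251 ≈ 10.8697.
Since k = 1/(1 − MPC), MPC = 1 − 1/k = 1 − ΔG/ΔY = 1 − 251/2,728.3 ≈ 0.91.
MPS = 1 − MPC = 0.09.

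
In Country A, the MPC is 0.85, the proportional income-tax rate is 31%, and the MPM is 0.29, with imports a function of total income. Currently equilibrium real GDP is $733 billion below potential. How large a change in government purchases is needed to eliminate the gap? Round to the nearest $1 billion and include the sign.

Spending multiplier = 1/(1 − c(1−t) + m) = 1/(1 − 0.85×0.69 + 0.29) = 1/0.7035 ≈ 1.421.
Need ΔY = +$733 billion, so ΔG = ΔY/k = (+$733 billion) × 0.7035 ≈ +$516 billion.
The government should increase government purchases by $516 billion.

+$516 billion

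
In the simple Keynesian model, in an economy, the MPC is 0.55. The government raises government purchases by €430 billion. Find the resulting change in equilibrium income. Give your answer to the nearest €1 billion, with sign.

Spending multiplier = 1/(1 − MPC) = 1/(1 − 0.55) = 1/0.45 ≈ 2.222.
ΔY = k × ΔG = (+€430 billion) / 0.45 ≈ +€956 billion.

+€956 billion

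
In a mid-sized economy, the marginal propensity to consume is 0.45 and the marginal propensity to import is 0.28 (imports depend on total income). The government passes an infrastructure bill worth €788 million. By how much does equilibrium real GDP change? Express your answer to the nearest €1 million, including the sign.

Government-spending multiplier = 1/(1 − c + m) = 1/(1 − 0.45 + 0.28) = 1/0.83 ≈ 1.205.
ΔY = k × ΔG = (+€788 million) / 0.83 ≈ +€949 million.

+€949 million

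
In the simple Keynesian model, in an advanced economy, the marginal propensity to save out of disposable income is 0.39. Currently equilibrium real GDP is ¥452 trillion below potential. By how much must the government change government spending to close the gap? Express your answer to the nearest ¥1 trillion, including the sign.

MPC = 1 − MPS = 1 − 0.39 = 0.61.
Spending multiplier = 1/(1 − MPC) = 1/(1 − 0.61) = 1/0.39 ≈ 2.564.
Need ΔY = +¥452 trillion, so ΔG = ΔY/k = (+¥452 trillion) × 0.39 ≈ +¥176 trillion.
The government should increase government spending by ¥176 trillion.

+¥176 trillion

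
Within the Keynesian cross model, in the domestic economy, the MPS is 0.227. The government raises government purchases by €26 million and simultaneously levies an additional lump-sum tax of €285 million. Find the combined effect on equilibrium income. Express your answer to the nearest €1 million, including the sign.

−€856 million

MPC = 1 − MPS = 1 − 0.227 = 0.773.
Expenditure multiplier = 1/(1 − MPC) = 1/(1 − 0.773) = 1/0.227 ≈ 4.405.
ΔG contributes k·ΔG = (+€26 million) / 0.227 ≈ +€114.5 million.
ΔT of +€285 million changes first-round spending by −c·ΔT = −€220.305 million, contributing k·(−c·ΔT) = (−€220.305 million) / 0.227 ≈ −€970.5 million.
Net ΔY = k(ΔG − c·ΔT) = (−€194.305 million) / 0.227 ≈ −€856 million.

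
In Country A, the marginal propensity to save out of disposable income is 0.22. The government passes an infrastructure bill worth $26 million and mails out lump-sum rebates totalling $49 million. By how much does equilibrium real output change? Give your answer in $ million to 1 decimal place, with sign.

MPC = 1 − MPS = 1 − 0.22 = 0.78.
Expenditure multiplier = 1/(1 − MPC) = 1/(1 − 0.78) = 1/0.22 ≈ 4.545.
ΔG contributes k·ΔG = (+$26 million) / 0.22 ≈ +$118.2 million.
ΔT of −$49 million changes first-round spending by −c·ΔT = +$38.22 million, contributing k·(−c·ΔT) = (+$38.22 million) / 0.22 ≈ +$173.7 million.
Net ΔY = k(ΔG − c·ΔT) = (+$64.22 million) / 0.22 ≈ +$291.9 million.

+$291.9 million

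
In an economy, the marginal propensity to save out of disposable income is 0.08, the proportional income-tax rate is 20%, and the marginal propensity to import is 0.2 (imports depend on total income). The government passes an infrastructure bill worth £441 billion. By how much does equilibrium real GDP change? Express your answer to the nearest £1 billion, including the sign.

+£950 billion

MPC = 1 − MPS = 1 − 0.08 = 0.92.
Government-spending multiplier = 1/(1 − c(1−t) + m) = 1/(1 − 0.92×0.8 + 0.2) = 1/0.464 ≈ 2.155.
ΔY = k × ΔG = (+£441 billion) / 0.464 ≈ +£950 billion.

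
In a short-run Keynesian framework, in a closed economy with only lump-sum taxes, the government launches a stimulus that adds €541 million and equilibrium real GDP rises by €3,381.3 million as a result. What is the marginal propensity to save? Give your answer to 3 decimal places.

Implied spending multiplier k = ΔY/ΔG = 3,381.3/541 ≈ 6.2501.
Since k = 1/(1 − MPC), MPC = 1 − 1/k = 1 − ΔG/ΔY = 1 − 541/3,381.3 ≈ 0.840.
MPS = 1 − MPC = 0.160.

0.160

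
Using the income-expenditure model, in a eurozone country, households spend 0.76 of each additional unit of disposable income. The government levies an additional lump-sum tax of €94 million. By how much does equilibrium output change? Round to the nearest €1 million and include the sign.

−€298 million

A lump-sum tax change of +€94 million shifts disposable income by −€94 million; first-round consumption changes by −c × ΔT = −0.76 × (+€94 million) = −€71.44 million.
Expenditure multiplier = 1/(1 − MPC) = 1/(1 − 0.76) = 1/0.24 ≈ 4.167.
The tax multiplier is −c × k ≈ −3.167, so ΔY = k × (−c·ΔT) = (−€71.44 million) / 0.24 ≈ −€298 million.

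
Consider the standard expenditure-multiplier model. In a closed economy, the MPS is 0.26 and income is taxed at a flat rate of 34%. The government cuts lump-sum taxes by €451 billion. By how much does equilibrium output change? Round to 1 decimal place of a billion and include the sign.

MPC = 1 − MPS = 1 − 0.26 = 0.74.
A lump-sum tax change of −€451 billion shifts disposable income by +€451 billion; first-round consumption changes by −c × ΔT = −0.74 × (−€451 billion) = +€333.74 billion.
Expenditure multiplier = 1/(1 − c(1−t)) = 1/(1 − 0.74×0.66) = 1/0.5116 ≈ 1.955.
The tax multiplier is −c × k ≈ −1.446, so ΔY = k × (−c·ΔT) = (+€333.74 billion) / 0.5116 ≈ +€652.3 billion.

+€652.3 billion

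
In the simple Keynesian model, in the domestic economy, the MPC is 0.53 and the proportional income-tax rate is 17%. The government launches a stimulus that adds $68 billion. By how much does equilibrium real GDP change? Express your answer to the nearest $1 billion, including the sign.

+$121 billion

Government-spending multiplier = 1/(1 − c(1−t)) = 1/(1 − 0.53×0.83) = 1/0.5601 ≈ 1.785.
ΔY = k × ΔG = (+$68 billion) / 0.5601 ≈ +$121 billion.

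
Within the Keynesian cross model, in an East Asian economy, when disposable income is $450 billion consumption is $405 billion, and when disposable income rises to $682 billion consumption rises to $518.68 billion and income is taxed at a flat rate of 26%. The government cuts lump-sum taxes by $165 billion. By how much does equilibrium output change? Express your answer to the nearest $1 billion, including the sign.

MPC = ΔC/ΔYd = (518.68 − 405)/(682 − 450) = 113.68/232 = 0.49.
A lump-sum tax change of −$165 billion shifts disposable income by +$165 billion; first-round consumption changes by −c × ΔT = −0.49 × (−$165 billion) = +$80.85 billion.
Expenditure multiplier = 1/(1 − c(1−t)) = 1/(1 − 0.49×0.74) = 1/0.6374 ≈ 1.569.
The tax multiplier is −c × k ≈ −0.769, so ΔY = k × (−c·ΔT) = (+$80.85 billion) / 0.6374 ≈ +$127 billion.

+$127 billion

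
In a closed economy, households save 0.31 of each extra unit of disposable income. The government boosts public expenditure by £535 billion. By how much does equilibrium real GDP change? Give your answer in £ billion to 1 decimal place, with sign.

+£1,725.8 billion

MPC = 1 − MPS = 1 − 0.31 = 0.69.
Government-spending multiplier = 1/(1 − MPC) = 1/(1 − 0.69) = 1/0.31 ≈ 3.226.
ΔY = k × ΔG = (+£535 billion) / 0.31 ≈ +£1,725.8 billion.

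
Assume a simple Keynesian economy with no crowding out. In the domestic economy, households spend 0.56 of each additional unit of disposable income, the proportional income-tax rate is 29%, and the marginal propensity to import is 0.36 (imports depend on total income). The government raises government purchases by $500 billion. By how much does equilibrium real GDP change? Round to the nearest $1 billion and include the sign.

+$520 billion

Expenditure multiplier = 1/(1 − c(1−t) + m) = 1/(1 − 0.56×0.71 + 0.36) = 1/0.9624 ≈ 1.039.
ΔY = k × ΔG = (+$500 billion) / 0.9624 ≈ +$520 billion.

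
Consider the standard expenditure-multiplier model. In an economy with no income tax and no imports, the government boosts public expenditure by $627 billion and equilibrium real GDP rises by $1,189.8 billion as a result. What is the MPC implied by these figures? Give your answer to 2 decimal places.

Implied spending multiplier k = ΔY/ΔG = 1,189.8/627 ≈ 1.8976.
Since k = 1/(1 − MPC), MPC = 1 − 1/k = 1 − ΔG/ΔY = 1 − 627/1,189.8 ≈ 0.47.

0.47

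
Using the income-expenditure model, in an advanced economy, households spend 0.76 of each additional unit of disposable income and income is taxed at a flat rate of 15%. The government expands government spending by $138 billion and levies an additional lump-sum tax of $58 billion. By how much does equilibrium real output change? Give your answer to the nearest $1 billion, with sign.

Expenditure multiplier = 1/(1 − c(1−t)) = 1/(1 − 0.76×0.85) = 1/0.354 ≈ 2.825.
ΔG contributes k·ΔG = (+$138 billion) / 0.354 ≈ +$389.8 billion.
ΔT of +$58 billion changes first-round spending by −c·ΔT = −$44.08 billion, contributing k·(−c·ΔT) = (−$44.08 billion) / 0.354 ≈ −$124.5 billion.
Net ΔY = k(ΔG − c·ΔT) = (+$93.92 billion) / 0.354 ≈ +$265 billion.

+$265 billion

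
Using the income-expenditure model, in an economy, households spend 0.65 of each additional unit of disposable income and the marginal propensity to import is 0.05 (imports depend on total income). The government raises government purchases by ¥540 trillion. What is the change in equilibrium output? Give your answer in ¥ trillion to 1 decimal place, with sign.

Expenditure multiplier = 1/(1 − c + m) = 1/(1 − 0.65 + 0.05) = 1/0.4 = 2.5.
ΔY = k × ΔG = (+¥540 trillion) / 0.4 = +¥1,350 trillion.

+¥1,350.0 trillion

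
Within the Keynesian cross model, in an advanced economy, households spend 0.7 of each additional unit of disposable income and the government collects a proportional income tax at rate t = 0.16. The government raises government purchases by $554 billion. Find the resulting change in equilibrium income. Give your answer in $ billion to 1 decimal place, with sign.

+$1,344.7 billion

Government-spending multiplier = 1/(1 − c(1−t)) = 1/(1 − 0.7×0.84) = 1/0.412 ≈ 2.427.
ΔY = k × ΔG = (+$554 billion) / 0.412 ≈ +$1,344.7 billion.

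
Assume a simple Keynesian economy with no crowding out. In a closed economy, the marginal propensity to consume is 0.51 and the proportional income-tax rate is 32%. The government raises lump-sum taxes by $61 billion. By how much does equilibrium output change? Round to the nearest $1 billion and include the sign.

A lump-sum tax change of +$61 billion shifts disposable income by −$61 billion; first-round consumption changes by −c × ΔT = −0.51 × (+$61 billion) = −$31.11 billion.
Expenditure multiplier = 1/(1 − c(1−t)) = 1/(1 − 0.51×0.68) = 1/0.6532 ≈ 1.531.
The tax multiplier is −c × k ≈ −0.781, so ΔY = k × (−c·ΔT) = (−$31.11 billion) / 0.6532 ≈ −$48 billion.

−$48 billion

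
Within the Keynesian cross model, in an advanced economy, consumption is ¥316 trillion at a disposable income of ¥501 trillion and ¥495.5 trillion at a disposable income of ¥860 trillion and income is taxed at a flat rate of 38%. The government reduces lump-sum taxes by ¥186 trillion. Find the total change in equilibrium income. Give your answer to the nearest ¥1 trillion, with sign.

MPC = ΔC/ΔYd = (495.5 − 316)/(860 − 501) = 179.5/359 = 0.5.
A lump-sum tax change of −¥186 trillion shifts disposable income by +¥186 trillion; first-round consumption changes by −c × ΔT = −0.5 × (−¥186 trillion) = +¥93 trillion.
Expenditure multiplier = 1/(1 − c(1−t)) = 1/(1 − 0.5×0.62) = 1/0.69 ≈ 1.449.
The tax multiplier is −c × k ≈ −0.725, so ΔY = k × (−c·ΔT) = (+¥93 trillion) / 0.69 ≈ +¥135 trillion.

+¥135 trillion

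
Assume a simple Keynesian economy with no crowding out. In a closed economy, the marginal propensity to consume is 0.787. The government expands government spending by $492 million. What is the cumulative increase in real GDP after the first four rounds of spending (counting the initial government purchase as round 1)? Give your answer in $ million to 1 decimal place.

$1,423.8 million

Round 1 adds ΔG = $492 million; each later round is MPC = 0.787 times the previous.
After 4 rounds: 492 + 387.204 + 304.729548 + 239.822154276 = ΔG·(1 − c^4)/(1 − c) = 492 × (1 − 0.383617958161)/0.213 ≈ $1,423.8 million.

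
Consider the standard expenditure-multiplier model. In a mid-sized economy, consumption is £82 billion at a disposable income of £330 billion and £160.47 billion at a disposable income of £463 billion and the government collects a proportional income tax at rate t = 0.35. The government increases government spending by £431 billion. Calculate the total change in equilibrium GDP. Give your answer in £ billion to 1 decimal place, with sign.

+£699.1 billion

MPC = ΔC/ΔYd = (160.47 − 82)/(463 − 330) = 78.47/133 = 0.59.
Government-spending multiplier = 1/(1 − c(1−t)) = 1/(1 − 0.59×0.65) = 1/0.6165 ≈ 1.622.
ΔY = k × ΔG = (+£431 billion) / 0.6165 ≈ +£699.1 billion.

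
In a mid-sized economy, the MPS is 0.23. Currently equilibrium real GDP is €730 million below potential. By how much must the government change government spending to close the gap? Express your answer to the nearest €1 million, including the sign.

+€168 million

MPC = 1 − MPS = 1 − 0.23 = 0.77.
Spending multiplier = 1/(1 − MPC) = 1/(1 − 0.77) = 1/0.23 ≈ 4.348.
Need ΔY = +€730 million, so ΔG = ΔY/k = (+€730 million) × 0.23 ≈ +€168 million.
The government should increase government spending by €168 million.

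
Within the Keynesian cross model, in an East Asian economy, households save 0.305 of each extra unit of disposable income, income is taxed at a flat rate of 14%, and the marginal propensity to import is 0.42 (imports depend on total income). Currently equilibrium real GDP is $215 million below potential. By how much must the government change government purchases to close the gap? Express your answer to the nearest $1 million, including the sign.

+$177 million

MPC = 1 − MPS = 1 − 0.305 = 0.695.
Spending multiplier = 1/(1 − c(1−t) + m) = 1/(1 − 0.695×0.86 + 0.42) = 1/0.8223 ≈ 1.216.
Need ΔY = +$215 million, so ΔG = ΔY/k = (+$215 million) × 0.8223 ≈ +$177 million.
The government should increase government purchases by $177 million.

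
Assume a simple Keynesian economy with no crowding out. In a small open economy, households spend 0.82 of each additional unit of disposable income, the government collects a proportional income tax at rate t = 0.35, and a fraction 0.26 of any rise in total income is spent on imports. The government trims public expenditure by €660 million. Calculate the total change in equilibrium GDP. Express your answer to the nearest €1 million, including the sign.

Spending multiplier = 1/(1 − c(1−t) + m) = 1/(1 − 0.82×0.65 + 0.26) = 1/0.727 ≈ 1.376.
ΔY = k × ΔG = (−€660 million) / 0.727 ≈ −€908 million.

−€908 million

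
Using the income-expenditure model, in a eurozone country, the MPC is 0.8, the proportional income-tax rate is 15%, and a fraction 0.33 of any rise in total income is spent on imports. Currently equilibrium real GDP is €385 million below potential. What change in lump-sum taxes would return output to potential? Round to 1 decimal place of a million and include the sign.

−€312.8 million

Spending multiplier = 1/(1 − c(1−t) + m) = 1/(1 − 0.8×0.85 + 0.33) = 1/0.65 ≈ 1.538.
Tax multiplier = −c·k = −0.8/0.65 ≈ −1.231. Need ΔY = +€385 million, so ΔT = ΔY/(−c·k) = −(+€385 million) × 0.65 / 0.8 ≈ −€312.8 million.
The government should cut lump-sum taxes by €312.8 million.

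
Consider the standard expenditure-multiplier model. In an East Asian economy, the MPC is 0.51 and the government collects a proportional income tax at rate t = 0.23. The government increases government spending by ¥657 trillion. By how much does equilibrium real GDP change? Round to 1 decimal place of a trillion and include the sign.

Government-spending multiplier = 1/(1 − c(1−t)) = 1/(1 − 0.51×0.77) = 1/0.6073 ≈ 1.647.
ΔY = k × ΔG = (+¥657 trillion) / 0.6073 ≈ +¥1,081.8 trillion.

+¥1,081.8 trillion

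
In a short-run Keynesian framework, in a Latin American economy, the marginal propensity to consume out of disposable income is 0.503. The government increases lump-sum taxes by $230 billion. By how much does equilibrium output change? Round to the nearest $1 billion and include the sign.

A lump-sum tax change of +$230 billion shifts disposable income by −$230 billion; first-round consumption changes by −c × ΔT = −0.503 × (+$230 billion) = −$115.69 billion.
Expenditure multiplier = 1/(1 − MPC) = 1/(1 − 0.503) = 1/0.497 ≈ 2.012.
The tax multiplier is −c × k ≈ −1.012, so ΔY = k × (−c·ΔT) = (−$115.69 billion) / 0.497 ≈ −$233 billion.

−$233 billion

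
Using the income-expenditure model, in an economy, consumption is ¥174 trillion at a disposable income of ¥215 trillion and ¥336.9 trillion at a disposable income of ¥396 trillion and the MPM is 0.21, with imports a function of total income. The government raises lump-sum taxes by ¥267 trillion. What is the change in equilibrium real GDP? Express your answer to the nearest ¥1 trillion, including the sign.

−¥775 trillion

MPC = ΔC/ΔYd = (336.9 − 174)/(396 − 215) = 162.9/181 = 0.9.
A lump-sum tax change of +¥267 trillion shifts disposable income by −¥267 trillion; first-round consumption changes by −c × ΔT = −0.9 × (+¥267 trillion) = −¥240.3 trillion.
Expenditure multiplier = 1/(1 − c + m) = 1/(1 − 0.9 + 0.21) = 1/0.31 ≈ 3.226.
The tax multiplier is −c × k ≈ −2.903, so ΔY = k × (−c·ΔT) = (−¥240.3 trillion) / 0.31 ≈ −¥775 trillion.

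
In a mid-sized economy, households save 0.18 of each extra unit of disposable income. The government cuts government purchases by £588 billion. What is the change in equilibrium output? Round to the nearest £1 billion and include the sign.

−£3,267 billion

MPC = 1 − MPS = 1 − 0.18 = 0.82.
Expenditure multiplier = 1/(1 − MPC) = 1/(1 − 0.82) = 1/0.18 ≈ 5.556.
ΔY = k × ΔG = (−£588 billion) / 0.18 ≈ −£3,267 billion.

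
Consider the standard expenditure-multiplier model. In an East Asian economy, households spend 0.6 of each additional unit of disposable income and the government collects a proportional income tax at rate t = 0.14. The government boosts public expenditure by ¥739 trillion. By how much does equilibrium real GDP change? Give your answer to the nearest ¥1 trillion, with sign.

+¥1,527 trillion

Spending multiplier = 1/(1 − c(1−t)) = 1/(1 − 0.6×0.86) = 1/0.484 ≈ 2.066.
ΔY = k × ΔG = (+¥739 trillion) / 0.484 ≈ +¥1,527 trillion.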